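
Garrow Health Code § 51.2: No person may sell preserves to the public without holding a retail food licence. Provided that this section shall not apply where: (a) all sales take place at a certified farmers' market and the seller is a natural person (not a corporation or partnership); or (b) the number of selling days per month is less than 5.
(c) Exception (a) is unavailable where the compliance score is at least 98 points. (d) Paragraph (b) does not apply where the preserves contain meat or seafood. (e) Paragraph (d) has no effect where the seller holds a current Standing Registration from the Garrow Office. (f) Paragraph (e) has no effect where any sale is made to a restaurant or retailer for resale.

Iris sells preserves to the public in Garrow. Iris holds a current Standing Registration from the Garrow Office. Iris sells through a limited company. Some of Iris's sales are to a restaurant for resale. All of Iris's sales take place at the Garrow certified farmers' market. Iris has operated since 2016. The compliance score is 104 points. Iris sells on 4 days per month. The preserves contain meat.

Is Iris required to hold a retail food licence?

Yes — Iris must hold a retail food licence.

Exception (a) requires that the seller is a natural person (not a corporation or partnership); but the seller operates through a limited company, so (a) is unavailable.
All of (b)'s requirements are met (the number of selling days per month is 4, less than the 5 limit). But applying paragraphs (d)–(f): (d) operates against (b): the preserves contain meat. (e) would limit (d) — a current Standing Registration is held — but (f) sets (e) aside: (f) operates — some sales are to a restaurant for resale. Exception (b) does not apply.
Every exception is unavailable, so the rule governs.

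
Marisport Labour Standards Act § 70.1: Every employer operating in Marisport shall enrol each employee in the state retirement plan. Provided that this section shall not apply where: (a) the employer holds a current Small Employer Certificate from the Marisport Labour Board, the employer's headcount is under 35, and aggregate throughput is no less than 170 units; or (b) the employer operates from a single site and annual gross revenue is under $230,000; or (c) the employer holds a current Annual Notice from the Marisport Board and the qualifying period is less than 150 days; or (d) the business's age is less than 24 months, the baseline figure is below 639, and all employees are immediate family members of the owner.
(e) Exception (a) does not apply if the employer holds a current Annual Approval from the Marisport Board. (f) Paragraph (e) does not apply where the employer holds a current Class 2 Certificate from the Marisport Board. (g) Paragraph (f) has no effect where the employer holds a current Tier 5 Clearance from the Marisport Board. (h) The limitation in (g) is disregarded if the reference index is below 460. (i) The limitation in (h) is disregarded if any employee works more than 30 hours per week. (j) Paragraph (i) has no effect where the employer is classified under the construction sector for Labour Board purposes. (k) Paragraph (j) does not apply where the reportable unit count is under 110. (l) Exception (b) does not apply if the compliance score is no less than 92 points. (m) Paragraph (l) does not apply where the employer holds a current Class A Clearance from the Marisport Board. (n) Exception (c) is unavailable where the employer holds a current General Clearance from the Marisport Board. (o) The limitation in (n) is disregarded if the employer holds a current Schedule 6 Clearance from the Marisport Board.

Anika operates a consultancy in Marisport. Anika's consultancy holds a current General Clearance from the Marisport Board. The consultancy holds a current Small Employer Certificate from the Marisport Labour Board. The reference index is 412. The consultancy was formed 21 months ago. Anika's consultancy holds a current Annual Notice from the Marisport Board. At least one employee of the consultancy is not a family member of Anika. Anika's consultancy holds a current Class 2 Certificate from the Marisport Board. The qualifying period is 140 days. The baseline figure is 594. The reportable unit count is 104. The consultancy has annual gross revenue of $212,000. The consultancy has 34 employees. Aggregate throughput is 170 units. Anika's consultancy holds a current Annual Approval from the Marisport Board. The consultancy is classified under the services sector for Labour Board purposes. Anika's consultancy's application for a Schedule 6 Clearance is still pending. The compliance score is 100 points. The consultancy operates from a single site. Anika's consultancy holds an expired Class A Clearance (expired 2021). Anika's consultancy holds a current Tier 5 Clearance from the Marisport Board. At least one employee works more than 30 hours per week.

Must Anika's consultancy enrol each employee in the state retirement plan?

Exception (a) is satisfied on its face — a current Small Employer Certificate is held; the employer's headcount is 34, under the 35 limit; aggregate throughput is 170 units, meeting the 170 units threshold. Turning to paragraphs (e)–(k): (e) operates against (a): a current Annual Approval is held. (f) would limit (e) — a current Class 2 Certificate is held — but (g) sets (f) aside: (g) operates — a current Tier 5 Clearance is held. (h) operates (the reference index is 412, below the 460 limit), but is set aside by (i): (i) operates against (h): at least one employee exceeds 30 hours/week. (j), which would lift (i), does not operate here — the consultancy is classified under the services sector. So (a) is unavailable.
Exception (b): the employer operates from a single site; annual gross revenue is $212,000, under the $230,000 limit — every condition holds. Turning to paragraphs (l)–(m): (l) operates — the compliance score is 100 points, meeting the 92 points threshold. (m) does not operate here (no current Class A Clearance is held), so (l) stands. Exception (b) does not apply.
All of (c)'s requirements are met (a current Annual Notice is held; the qualifying period is 140 days, less than the 150 days limit). However, paragraphs (n)–(o) must be considered: (n) operates — a current General Clearance is held. (o), which would lift (n), is not triggered — there is no Schedule 6 Clearance in force. Exception (c) does not apply.
Exception (d) requires that all employees are immediate family members of the owner; but at least one employee is not a family member, so (d) is unavailable.
No exception displaces § 70.1.

Yes — Anika's consultancy must enrol each employee in the state retirement plan.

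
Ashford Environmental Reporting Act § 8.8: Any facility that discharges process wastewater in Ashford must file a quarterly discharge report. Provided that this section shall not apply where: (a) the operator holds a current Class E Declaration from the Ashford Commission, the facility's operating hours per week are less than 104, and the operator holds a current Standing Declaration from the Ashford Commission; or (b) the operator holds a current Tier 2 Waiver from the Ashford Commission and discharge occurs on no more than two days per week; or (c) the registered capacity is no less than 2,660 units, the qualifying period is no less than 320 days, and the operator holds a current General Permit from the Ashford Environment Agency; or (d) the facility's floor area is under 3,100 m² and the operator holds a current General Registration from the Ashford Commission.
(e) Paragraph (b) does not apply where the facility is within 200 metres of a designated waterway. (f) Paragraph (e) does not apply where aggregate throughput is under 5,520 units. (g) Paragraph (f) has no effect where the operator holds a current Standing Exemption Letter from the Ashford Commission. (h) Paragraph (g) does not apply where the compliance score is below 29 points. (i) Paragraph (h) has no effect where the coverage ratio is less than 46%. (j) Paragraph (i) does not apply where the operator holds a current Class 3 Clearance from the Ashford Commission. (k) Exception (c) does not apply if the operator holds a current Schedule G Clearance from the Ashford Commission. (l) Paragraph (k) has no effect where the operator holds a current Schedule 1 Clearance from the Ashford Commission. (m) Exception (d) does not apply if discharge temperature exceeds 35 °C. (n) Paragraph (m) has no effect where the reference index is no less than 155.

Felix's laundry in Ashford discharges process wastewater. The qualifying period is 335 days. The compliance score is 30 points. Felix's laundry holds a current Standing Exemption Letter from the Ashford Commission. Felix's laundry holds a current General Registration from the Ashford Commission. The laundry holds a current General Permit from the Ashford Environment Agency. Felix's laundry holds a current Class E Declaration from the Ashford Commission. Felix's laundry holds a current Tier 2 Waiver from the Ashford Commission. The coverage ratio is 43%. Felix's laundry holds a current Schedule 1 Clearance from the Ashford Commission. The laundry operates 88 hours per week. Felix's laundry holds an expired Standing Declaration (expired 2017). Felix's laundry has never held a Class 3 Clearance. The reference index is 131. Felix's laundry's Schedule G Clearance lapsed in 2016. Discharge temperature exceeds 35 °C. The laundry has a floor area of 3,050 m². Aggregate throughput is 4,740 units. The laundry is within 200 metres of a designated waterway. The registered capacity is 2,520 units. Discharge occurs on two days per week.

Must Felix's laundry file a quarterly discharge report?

Yes — Felix's laundry must file a quarterly discharge report.

Exception (a) does not apply: the Standing Declaration is not current.
All of (b)'s requirements are met (a current Tier 2 Waiver is held; discharge occurs on no more than two days per week). But: (e) operates — the laundry is within 200 m of a designated waterway. (f) is triggered (aggregate throughput is 4,740 units, under the 5,520 units limit), but yields to (g): (g) operates against (f): a current Standing Exemption Letter is held. (h), which would lift (g), does not operate here — the compliance score is 30 points, not below 29 points. So (b) is unavailable.
Exception (c) fails — the registered capacity is 2,520 units, short of 2,660 units.
Exception (d)'s conditions are all satisfied: the facility's floor area is 3,050 m², under the 3,100 m² limit; a current General Registration is held. But: (m) operates — discharge temperature exceeds 35 °C. (n) is not engaged (the reference index is 131, short of 155), so (m) stands. So (d) is unavailable.
None of the exceptions is available; § 8.8 applies in full.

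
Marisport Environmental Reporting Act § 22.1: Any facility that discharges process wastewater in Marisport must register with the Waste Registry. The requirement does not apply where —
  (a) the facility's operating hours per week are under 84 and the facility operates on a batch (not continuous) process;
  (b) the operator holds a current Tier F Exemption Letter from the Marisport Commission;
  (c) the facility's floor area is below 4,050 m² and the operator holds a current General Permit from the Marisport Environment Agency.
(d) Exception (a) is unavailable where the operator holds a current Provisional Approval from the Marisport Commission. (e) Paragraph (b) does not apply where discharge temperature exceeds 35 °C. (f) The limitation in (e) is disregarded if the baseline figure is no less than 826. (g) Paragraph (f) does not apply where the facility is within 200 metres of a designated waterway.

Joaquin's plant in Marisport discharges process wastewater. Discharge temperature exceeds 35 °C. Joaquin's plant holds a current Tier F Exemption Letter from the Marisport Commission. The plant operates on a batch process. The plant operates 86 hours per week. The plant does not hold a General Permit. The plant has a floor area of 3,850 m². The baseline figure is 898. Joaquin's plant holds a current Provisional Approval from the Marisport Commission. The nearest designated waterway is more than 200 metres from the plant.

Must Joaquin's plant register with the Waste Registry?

Exception (a) requires that the facility's operating hours per week are under 84; but the facility's operating hours per week are 86, not under 84, so (a) is unavailable.
Exception (b)'s conditions are all satisfied: a current Tier F Exemption Letter is held. Applying paragraphs (e)–(g): (e) operates (discharge temperature exceeds 35 °C), but is displaced by (f): (f) operates — the baseline figure is 898, meeting the 826 threshold. (g), which would lift (f), is not triggered — the plant is more than 200 m from any designated waterway. Exception (b) stands.
Exception (c) requires that the operator holds a current General Permit from the Marisport Environment Agency; but no General Permit is held, so (c) is unavailable.

No — exception (b) applies; Joaquin's plant is not required to register with the Waste Registry.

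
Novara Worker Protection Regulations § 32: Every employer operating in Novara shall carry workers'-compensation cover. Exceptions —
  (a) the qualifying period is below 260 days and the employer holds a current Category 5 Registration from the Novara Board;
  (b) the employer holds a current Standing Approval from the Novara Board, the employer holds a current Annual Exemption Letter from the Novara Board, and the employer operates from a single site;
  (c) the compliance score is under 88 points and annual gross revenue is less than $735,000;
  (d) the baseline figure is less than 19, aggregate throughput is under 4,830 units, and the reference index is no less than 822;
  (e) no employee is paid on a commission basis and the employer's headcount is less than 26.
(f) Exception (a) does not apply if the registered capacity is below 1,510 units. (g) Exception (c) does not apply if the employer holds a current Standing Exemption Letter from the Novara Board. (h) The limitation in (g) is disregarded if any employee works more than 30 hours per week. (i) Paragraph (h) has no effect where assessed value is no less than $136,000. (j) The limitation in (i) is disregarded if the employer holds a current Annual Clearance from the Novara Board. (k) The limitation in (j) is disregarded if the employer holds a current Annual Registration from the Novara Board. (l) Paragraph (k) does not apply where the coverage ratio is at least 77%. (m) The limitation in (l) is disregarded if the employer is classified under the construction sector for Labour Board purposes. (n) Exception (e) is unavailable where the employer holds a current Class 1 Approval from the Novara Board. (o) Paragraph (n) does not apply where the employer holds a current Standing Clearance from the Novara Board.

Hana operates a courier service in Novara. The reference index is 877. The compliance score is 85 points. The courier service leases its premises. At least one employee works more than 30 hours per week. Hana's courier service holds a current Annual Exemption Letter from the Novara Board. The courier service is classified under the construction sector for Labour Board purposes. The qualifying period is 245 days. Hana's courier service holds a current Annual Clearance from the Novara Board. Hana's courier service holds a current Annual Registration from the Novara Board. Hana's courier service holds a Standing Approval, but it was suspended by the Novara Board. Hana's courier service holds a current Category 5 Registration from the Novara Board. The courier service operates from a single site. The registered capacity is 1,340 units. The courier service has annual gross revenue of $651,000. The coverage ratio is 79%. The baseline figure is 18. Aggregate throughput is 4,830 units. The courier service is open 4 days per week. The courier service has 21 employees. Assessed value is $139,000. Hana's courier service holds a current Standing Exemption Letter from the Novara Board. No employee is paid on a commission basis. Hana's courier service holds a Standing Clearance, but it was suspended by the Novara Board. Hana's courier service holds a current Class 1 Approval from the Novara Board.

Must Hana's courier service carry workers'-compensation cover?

Yes — Hana's courier service must carry workers'-compensation cover.

Exception (a): the qualifying period is 245 days, below the 260 days limit; a current Category 5 Registration is held — every condition holds. However, paragraph (f) must be considered: (f) is triggered — the registered capacity is 1,340 units, below the 1,510 units limit. Exception (a) does not apply.
Exception (b) does not apply: the Standing Approval is not current.
Exception (c)'s conditions are all satisfied: the compliance score is 85 points, under the 88 points limit; annual gross revenue is $651,000, less than the $735,000 limit. Turning to paragraphs (g)–(m): (g) operates against (c): a current Standing Exemption Letter is held. (h) is engaged (at least one employee exceeds 30 hours/week), but is itself disapplied by (i): (i) operates against (h): assessed value is $139,000, meeting the $136,000 threshold. (j) would limit (i) — a current Annual Clearance is held — but (k) sets (j) aside: (k) is triggered — a current Annual Registration is held. (l) would limit (k) — the coverage ratio is 79%, meeting the 77% threshold — but (m) sets (l) aside: (m) operates — the courier service is classified under the construction sector. So (c) is unavailable.
Exception (d) fails — aggregate throughput is 4,830 units, not under 4,830 units.
Exception (e): no employee is paid on commission; the employer's headcount is 21, less than the 26 limit — every condition holds. However, paragraphs (n)–(o) must be considered: (n) applies — a current Class 1 Approval is held. (o), which would lift (n), is not engaged — there is no Standing Clearance in force. Exception (e) does not apply.
Every exception is unavailable, so the rule governs.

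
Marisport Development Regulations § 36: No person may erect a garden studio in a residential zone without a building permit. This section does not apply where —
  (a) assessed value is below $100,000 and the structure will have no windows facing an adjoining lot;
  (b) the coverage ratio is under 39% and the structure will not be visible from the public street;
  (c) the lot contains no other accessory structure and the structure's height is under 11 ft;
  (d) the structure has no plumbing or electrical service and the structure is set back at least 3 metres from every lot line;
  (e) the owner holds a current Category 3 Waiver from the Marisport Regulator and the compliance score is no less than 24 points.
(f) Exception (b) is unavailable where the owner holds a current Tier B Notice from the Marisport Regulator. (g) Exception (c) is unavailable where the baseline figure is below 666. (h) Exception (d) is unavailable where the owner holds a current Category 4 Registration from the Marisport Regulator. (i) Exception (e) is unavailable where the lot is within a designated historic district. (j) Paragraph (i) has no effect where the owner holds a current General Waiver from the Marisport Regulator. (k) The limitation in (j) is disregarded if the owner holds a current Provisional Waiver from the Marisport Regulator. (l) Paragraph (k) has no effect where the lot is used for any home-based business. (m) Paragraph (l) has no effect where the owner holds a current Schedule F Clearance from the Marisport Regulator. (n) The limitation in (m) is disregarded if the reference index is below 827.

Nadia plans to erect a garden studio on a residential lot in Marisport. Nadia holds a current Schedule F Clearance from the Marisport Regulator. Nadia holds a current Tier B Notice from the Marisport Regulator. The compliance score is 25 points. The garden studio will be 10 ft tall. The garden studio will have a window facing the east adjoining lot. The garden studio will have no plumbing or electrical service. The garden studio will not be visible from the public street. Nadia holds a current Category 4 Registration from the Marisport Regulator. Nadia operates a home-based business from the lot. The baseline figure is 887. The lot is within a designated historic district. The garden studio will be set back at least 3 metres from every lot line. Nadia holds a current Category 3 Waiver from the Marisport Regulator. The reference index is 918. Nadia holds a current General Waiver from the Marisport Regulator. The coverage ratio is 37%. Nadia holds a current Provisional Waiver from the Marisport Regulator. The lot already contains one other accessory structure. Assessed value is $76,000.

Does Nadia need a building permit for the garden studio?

Exception (a) does not apply: a window faces an adjoining lot.
Exception (b) is satisfied on its face — the coverage ratio is 37%, under the 39% limit; the structure will not be visible from the street. But: (f) operates against (b): a current Tier B Notice is held. So (b) is unavailable.
Exception (c) does not apply: the lot already has another accessory structure.
Exception (d)'s conditions are all satisfied: there is no plumbing or electrical service; the setback is at least 3 m on every side. But: (h) applies — a current Category 4 Registration is held. So (d) is unavailable.
All of (e)'s requirements are met (a current Category 3 Waiver is held; the compliance score is 25 points, meeting the 24 points threshold). But applying paragraphs (i)–(n): (i) operates — the lot is in a historic district. (j) is engaged (a current General Waiver is held), but is itself disapplied by (k): (k) operates against (j): a current Provisional Waiver is held. (l) operates (a home-based business operates on the lot), but yields to (m): (m) applies — a current Schedule F Clearance is held. (n) does not operate here (the reference index is 918, not below 827), so (m) stands. So (e) is unavailable.
None of the exceptions is available; § 36 applies in full.

Yes — Nadia must obtain a building permit.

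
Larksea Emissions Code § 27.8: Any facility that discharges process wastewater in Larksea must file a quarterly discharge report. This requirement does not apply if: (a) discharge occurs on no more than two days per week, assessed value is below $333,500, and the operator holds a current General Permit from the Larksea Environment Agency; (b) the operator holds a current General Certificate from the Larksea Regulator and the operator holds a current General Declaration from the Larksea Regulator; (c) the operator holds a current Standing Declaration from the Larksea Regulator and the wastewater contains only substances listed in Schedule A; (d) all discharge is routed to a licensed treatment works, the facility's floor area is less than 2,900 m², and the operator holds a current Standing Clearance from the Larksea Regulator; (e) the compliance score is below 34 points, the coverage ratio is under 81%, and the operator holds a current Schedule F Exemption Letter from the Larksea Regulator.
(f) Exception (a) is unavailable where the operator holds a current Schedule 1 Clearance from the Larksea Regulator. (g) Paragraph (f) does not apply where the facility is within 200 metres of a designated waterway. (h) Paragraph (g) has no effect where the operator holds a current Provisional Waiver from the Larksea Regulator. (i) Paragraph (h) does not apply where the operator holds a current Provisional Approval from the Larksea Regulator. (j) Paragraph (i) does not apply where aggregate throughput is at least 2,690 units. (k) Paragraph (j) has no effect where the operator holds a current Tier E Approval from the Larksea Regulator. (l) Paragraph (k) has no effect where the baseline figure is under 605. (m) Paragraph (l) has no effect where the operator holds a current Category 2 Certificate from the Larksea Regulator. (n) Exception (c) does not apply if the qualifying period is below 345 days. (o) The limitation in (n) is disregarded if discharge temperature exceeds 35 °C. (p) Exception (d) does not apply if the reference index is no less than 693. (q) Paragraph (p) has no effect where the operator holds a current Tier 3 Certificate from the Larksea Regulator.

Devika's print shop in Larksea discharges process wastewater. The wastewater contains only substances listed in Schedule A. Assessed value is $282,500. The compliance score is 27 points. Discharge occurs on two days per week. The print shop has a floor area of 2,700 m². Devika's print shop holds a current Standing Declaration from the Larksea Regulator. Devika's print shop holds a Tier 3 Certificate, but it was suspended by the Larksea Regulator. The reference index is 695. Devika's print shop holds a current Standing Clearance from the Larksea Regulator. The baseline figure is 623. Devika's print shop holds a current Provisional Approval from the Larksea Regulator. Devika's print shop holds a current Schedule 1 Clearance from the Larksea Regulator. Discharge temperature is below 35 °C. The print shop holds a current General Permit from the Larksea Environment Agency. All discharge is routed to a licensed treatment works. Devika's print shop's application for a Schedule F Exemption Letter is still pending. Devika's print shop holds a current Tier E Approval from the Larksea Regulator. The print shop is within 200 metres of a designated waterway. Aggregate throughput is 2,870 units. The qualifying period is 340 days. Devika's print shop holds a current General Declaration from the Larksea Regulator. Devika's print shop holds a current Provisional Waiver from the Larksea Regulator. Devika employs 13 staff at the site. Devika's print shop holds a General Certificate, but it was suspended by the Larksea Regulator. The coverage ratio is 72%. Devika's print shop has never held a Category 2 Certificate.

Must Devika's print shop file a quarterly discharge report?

No — exception (a) applies; Devika's print shop is not required to file a quarterly discharge report.

Exception (a): discharge occurs on no more than two days per week; assessed value is $282,500, below the $333,500 limit; a current General Permit is held — every condition holds. Considering the limiting provisions: (f) operates (a current Schedule 1 Clearance is held), but is overridden by (g): (g) is engaged — the print shop is within 200 m of a designated waterway. (h) would limit (g) — a current Provisional Waiver is held — but (i) sets (h) aside: (i) operates against (h): a current Provisional Approval is held. (j) applies (aggregate throughput is 2,870 units, meeting the 2,690 units threshold), but is displaced by (k): (k) applies — a current Tier E Approval is held. (l) is not triggered (the baseline figure is 623, not under 605), so (k) stands. (a) remains available.
Exception (b) fails — there is no General Certificate in force.
Exception (c) is satisfied on its face — a current Standing Declaration is held; the wastewater is Schedule-A-only. But applying paragraphs (n)–(o): (n) operates against (c): the qualifying period is 340 days, below the 345 days limit. (o), which would lift (n), does not operate here — discharge temperature is below 35 °C. So (c) is unavailable.
All of (d)'s requirements are met (discharge is routed to a licensed treatment works; the facility's floor area is 2,700 m², less than the 2,900 m² limit; a current Standing Clearance is held). However, paragraphs (p)–(q) must be considered: (p) operates against (d): the reference index is 695, meeting the 693 threshold. (q) is not triggered (there is no Tier 3 Certificate in force), so (p) stands. Exception (d) does not apply.
Exception (e) fails — no current Schedule F Exemption Letter is held.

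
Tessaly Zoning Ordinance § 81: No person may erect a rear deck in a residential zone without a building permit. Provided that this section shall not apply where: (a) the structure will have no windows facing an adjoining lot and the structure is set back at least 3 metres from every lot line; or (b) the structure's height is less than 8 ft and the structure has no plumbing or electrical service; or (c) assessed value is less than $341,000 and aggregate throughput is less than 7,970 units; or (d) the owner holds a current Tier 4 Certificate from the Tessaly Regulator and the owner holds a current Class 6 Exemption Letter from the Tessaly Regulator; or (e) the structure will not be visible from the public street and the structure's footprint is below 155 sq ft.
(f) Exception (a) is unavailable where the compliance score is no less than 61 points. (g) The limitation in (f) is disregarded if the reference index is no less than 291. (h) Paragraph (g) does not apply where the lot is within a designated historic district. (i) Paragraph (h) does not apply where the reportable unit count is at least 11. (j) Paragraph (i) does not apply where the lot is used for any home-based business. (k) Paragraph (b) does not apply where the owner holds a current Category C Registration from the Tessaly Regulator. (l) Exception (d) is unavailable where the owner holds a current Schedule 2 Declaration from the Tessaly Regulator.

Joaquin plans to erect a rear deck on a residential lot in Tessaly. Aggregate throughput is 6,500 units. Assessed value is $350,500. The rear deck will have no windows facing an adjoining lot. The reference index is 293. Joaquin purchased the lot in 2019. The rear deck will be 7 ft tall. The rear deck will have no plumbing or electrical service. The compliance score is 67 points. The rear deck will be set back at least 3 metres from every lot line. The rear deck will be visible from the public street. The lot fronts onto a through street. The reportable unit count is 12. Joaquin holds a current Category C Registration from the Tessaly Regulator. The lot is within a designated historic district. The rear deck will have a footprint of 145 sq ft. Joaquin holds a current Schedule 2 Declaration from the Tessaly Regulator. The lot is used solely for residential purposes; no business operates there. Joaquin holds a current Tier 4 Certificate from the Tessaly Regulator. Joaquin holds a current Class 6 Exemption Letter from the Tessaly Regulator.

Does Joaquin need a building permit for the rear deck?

Exception (a): no windows face an adjoining lot; the setback is at least 3 m on every side — every condition holds. Considering the limiting provisions: (f) is engaged (the compliance score is 67 points, meeting the 61 points threshold), but is itself disapplied by (g): (g) is triggered — the reference index is 293, meeting the 291 threshold. (h) applies (the lot is in a historic district), but is set aside by (i): (i) is engaged — the reportable unit count is 12, meeting the 11 threshold. (j), which would lift (i), is inapplicable — the lot is solely residential. So (a) applies.
Exception (b)'s conditions are all satisfied: the structure's height is 7 ft, less than the 8 ft limit; there is no plumbing or electrical service. But: (k) operates against (b): a current Category C Registration is held. (b) is therefore removed.
Exception (c) does not apply: assessed value is $350,500, not less than $341,000.
Exception (d) is satisfied on its face — a current Tier 4 Certificate is held; a current Class 6 Exemption Letter is held. But: (l) is triggered — a current Schedule 2 Declaration is held. Exception (d) does not apply.
Exception (e) does not apply: the structure will be visible from the street.

No — exception (a) applies; Joaquin does not need a building permit.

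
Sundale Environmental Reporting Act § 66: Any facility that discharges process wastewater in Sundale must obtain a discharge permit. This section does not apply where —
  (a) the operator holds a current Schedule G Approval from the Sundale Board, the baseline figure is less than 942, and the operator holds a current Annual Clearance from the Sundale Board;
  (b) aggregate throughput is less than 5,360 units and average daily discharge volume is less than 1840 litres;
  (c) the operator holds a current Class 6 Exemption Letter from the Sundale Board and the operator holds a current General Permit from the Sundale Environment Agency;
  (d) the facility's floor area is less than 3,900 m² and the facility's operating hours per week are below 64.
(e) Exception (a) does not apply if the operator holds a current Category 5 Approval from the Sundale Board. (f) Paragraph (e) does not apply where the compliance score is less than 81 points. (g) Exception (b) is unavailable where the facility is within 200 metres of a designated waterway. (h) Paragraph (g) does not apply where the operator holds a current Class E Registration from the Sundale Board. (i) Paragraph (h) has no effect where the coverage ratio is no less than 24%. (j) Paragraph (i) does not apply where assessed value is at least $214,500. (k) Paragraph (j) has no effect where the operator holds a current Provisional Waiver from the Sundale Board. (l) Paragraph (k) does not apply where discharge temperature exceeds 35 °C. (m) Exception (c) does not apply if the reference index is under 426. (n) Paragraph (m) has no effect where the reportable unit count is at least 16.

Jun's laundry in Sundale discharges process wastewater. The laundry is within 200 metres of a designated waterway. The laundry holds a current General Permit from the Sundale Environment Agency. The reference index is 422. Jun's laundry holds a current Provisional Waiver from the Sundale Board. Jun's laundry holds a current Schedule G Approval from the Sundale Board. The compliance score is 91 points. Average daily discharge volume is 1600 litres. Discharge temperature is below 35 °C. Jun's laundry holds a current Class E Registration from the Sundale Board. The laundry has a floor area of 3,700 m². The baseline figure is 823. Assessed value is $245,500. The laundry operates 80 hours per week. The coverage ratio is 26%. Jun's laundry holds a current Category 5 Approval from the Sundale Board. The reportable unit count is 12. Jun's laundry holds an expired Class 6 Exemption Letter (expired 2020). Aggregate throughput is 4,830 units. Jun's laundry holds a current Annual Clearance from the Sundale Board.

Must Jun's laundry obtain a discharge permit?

Exception (a)'s conditions are all satisfied: a current Schedule G Approval is held; the baseline figure is 823, less than the 942 limit; a current Annual Clearance is held. However, paragraphs (e)–(f) must be considered: (e) operates against (a): a current Category 5 Approval is held. (f) is inapplicable (the compliance score is 91 points, not less than 81 points), so (e) stands. So (a) is unavailable.
Exception (b) is satisfied on its face — aggregate throughput is 4,830 units, less than the 5,360 units limit; average daily discharge volume is 1600 litres, less than the 1840 litres limit. But applying paragraphs (g)–(l): (g) operates against (b): the laundry is within 200 m of a designated waterway. (h) would limit (g) — a current Class E Registration is held — but (i) sets (h) aside: (i) operates against (h): the coverage ratio is 26%, meeting the 24% threshold. (j) operates (assessed value is $245,500, meeting the $214,500 threshold), but yields to (k): (k) operates — a current Provisional Waiver is held. (l), which would lift (k), is not triggered — discharge temperature is below 35 °C. Exception (b) does not apply.
Exception (c) fails — there is no Class 6 Exemption Letter in force.
Exception (d) fails — the facility's operating hours per week are 80, not below 64.
No exception is made out. Jun's laundry falls within the general rule.

Yes — Jun's laundry must obtain a discharge permit.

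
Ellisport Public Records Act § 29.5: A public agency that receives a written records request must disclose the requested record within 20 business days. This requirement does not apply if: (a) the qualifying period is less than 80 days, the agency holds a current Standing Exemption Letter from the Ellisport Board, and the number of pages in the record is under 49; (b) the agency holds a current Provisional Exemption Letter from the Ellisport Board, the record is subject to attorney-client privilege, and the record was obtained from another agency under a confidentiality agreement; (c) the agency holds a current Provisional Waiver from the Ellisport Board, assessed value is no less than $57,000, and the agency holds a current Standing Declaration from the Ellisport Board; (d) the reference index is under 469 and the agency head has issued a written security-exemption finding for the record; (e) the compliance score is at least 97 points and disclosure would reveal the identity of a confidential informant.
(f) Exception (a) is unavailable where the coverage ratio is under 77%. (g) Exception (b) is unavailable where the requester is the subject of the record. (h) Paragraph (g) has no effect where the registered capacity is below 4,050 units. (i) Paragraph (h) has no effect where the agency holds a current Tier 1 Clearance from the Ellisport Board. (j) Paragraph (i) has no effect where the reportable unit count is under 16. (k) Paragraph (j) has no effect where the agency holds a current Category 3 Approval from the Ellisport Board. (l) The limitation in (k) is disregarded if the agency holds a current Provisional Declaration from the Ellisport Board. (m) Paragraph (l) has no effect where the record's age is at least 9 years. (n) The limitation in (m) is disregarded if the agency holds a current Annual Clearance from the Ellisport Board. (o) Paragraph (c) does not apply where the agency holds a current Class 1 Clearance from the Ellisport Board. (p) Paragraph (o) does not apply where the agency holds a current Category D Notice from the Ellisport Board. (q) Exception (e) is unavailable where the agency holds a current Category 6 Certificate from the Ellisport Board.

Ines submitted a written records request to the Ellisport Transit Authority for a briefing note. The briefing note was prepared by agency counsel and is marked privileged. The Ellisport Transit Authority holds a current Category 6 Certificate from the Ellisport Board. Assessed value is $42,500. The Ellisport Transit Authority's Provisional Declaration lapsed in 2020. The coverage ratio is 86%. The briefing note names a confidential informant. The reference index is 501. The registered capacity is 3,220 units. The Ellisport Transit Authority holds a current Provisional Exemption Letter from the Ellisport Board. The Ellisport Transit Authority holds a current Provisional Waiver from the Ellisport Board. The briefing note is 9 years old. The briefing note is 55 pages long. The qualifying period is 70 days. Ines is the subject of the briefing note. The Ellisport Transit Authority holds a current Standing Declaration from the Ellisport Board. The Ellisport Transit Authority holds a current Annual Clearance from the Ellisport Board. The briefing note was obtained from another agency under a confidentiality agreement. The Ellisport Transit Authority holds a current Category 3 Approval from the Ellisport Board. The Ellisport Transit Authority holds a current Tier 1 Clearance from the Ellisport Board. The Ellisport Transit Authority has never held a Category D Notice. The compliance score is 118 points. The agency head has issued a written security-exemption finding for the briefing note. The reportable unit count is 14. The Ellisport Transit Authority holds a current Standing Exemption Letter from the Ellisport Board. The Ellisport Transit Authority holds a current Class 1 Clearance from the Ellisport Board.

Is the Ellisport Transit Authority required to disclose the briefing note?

Yes — the Ellisport Transit Authority must disclose the briefing note.

Exception (a) does not apply: the number of pages in the record is 55, not under 49.
Exception (b): a current Provisional Exemption Letter is held; the briefing note is privileged; the briefing note was obtained under a confidentiality agreement — every condition holds. However, paragraphs (g)–(n) must be considered: (g) is triggered — Ines is the subject of the briefing note. (h) is triggered (the registered capacity is 3,220 units, below the 4,050 units limit), but is overridden by (i): (i) operates — a current Tier 1 Clearance is held. (j) operates (the reportable unit count is 14, under the 16 limit), but is itself disapplied by (k): (k) is triggered — a current Category 3 Approval is held. (l) does not operate here (there is no Provisional Declaration in force), so (k) stands. So (b) is unavailable.
Exception (c) requires that assessed value is no less than $57,000; but assessed value is $42,500, short of $57,000, so (c) is unavailable.
Exception (d) fails — the reference index is 501, not under 469.
Exception (e)'s conditions are all satisfied: the compliance score is 118 points, meeting the 97 points threshold; the briefing note names a confidential informant. But: (q) operates against (e): a current Category 6 Certificate is held. (e) is therefore removed.
No exception displaces § 29.5.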